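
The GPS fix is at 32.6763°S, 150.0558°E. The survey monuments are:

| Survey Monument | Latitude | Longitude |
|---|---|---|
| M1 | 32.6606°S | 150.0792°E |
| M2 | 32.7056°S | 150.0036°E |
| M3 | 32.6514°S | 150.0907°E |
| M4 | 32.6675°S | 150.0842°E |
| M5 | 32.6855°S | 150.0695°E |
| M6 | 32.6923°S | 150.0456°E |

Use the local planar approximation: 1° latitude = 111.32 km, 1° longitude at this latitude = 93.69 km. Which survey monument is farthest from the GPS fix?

Distances from 32.6763°S, 150.0558°E:
M1: 2.8037 km
M2: 5.8785 km
M3: 4.2866 km
M4: 2.8354 km
M5: 1.6421 km
M6: 2.0213 km
Maximum: M2 at 5.8785 km.

M2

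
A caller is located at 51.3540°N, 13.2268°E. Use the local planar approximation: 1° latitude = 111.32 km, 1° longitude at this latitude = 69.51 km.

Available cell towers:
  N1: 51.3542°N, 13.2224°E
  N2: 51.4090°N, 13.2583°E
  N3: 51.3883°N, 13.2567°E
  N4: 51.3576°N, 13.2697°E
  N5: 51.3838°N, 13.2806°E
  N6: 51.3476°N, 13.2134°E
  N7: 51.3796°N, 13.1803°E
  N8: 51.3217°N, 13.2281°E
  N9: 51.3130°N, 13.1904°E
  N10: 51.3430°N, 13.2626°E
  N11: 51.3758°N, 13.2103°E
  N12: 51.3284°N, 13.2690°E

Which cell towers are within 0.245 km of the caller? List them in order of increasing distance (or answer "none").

none

Distances from 51.3540°N, 13.2268°E:
N1: √((0.0002·111.32)² + (-0.0044·69.51)²) = √(0.000496 + 0.093541) = 0.3067 km
N2: √((0.0550·111.32)² + (0.0315·69.51)²) = √(37.486231 + 4.794195) = 6.5023 km
N3: √((0.0343·111.32)² + (0.0299·69.51)²) = √(14.579232 + 4.319535) = 4.3473 km
N4: √((0.0036·111.32)² + (0.0429·69.51)²) = √(0.160602 + 8.892199) = 3.0088 km
N5: √((0.0298·111.32)² + (0.0538·69.51)²) = √(11.004718 + 13.984892) = 4.9990 km
N6: √((-0.0064·111.32)² + (-0.0134·69.51)²) = √(0.507582 + 0.867569) = 1.1727 km
N7: √((0.0256·111.32)² + (-0.0465·69.51)²) = √(8.121314 + 10.447214) = 4.3091 km
N8: √((-0.0323·111.32)² + (0.0013·69.51)²) = √(12.928598 + 0.008165) = 3.5968 km
N9: √((-0.0410·111.32)² + (-0.0364·69.51)²) = √(20.831191 + 6.401730) = 5.2185 km
N10: √((-0.0110·111.32)² + (0.0358·69.51)²) = √(1.499449 + 6.192423) = 2.7734 km
N11: √((0.0218·111.32)² + (-0.0165·69.51)²) = √(5.889242 + 1.315414) = 2.6841 km
N12: √((-0.0256·111.32)² + (0.0422·69.51)²) = √(8.121314 + 8.604378) = 4.0897 km
Threshold 0.245 km: none within range.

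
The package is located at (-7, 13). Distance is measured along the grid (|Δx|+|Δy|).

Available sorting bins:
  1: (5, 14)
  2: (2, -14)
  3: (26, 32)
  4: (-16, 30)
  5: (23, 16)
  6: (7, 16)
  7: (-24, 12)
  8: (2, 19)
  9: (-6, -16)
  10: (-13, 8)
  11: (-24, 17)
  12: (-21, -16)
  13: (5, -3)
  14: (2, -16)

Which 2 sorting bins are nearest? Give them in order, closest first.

Distances from (-7, 13):
1: |12| + |1| = 12 + 1 = 13
2: |9| + |-27| = 9 + 27 = 36
3: |33| + |19| = 33 + 19 = 52
4: |-9| + |17| = 9 + 17 = 26
5: |30| + |3| = 30 + 3 = 33
6: |14| + |3| = 14 + 3 = 17
7: |-17| + |-1| = 17 + 1 = 18
8: |9| + |6| = 9 + 6 = 15
9: |1| + |-29| = 1 + 29 = 30
10: |-6| + |-5| = 6 + 5 = 11
11: |-17| + |4| = 17 + 4 = 21
12: |-14| + |-29| = 14 + 29 = 43
13: |12| + |-16| = 12 + 16 = 28
14: |9| + |-29| = 9 + 29 = 38
Sorted: 10 (11) < 1 (13) < 8 (15) < 6 (17) < …

10, 1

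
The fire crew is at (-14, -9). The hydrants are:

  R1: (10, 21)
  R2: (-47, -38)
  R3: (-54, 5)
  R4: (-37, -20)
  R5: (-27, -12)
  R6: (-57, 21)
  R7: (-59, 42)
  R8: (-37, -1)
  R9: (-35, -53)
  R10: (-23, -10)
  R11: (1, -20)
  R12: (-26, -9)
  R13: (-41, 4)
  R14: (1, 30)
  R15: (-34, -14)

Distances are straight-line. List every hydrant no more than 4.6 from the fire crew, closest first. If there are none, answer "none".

none

Distances from (-14, -9):
R1: 38.4
R2: 43.9
R3: 42.4
R4: 25.5
R5: 13.3
R6: 52.4
R7: 68.0
R8: 24.4
R9: 48.8
R10: 9.1
R11: 18.6
R12: 12.0
R13: 30.0
R14: 41.8
R15: 20.6
Threshold 4.6: none within range.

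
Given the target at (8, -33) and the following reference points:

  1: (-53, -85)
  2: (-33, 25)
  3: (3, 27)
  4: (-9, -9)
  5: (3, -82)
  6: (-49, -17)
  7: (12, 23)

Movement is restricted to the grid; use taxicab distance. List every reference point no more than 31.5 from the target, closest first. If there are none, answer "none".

none

Distances from (8, -33):
1: 113
2: 99
3: 65
4: 41
5: 54
6: 73
7: 60
Threshold 31.5: none within range.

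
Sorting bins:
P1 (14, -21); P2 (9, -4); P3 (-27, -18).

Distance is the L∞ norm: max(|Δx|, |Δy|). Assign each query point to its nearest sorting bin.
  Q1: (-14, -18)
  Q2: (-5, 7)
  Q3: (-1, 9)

Q1 at (-14, -18):
  P1: 28
  P2: 23
  P3: 13
  → nearest: P3 (13)
Q2 at (-5, 7):
  P1: 28
  P2: 14
  P3: 25
  → nearest: P2 (14)
Q3 at (-1, 9):
  P1: 30
  P2: 13
  P3: 27
  → nearest: P2 (13)

Q1→P3; Q2→P2; Q3→P2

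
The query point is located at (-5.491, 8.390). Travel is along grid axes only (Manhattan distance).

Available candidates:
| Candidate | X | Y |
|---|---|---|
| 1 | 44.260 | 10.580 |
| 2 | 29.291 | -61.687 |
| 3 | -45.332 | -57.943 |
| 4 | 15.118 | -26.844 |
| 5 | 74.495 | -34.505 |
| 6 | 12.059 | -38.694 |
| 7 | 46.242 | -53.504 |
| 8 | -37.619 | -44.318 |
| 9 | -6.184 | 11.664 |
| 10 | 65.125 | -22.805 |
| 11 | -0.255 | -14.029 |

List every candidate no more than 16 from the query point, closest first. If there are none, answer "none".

Distances from (-5.491, 8.390):
1: |49.751| + |2.190| = 49.751 + 2.190 = 51.941
2: |34.782| + |-70.077| = 34.782 + 70.077 = 104.859
3: |-39.841| + |-66.333| = 39.841 + 66.333 = 106.174
4: |20.609| + |-35.234| = 20.609 + 35.234 = 55.843
5: |79.986| + |-42.895| = 79.986 + 42.895 = 122.881
6: |17.550| + |-47.084| = 17.550 + 47.084 = 64.634
7: |51.733| + |-61.894| = 51.733 + 61.894 = 113.627
8: |-32.128| + |-52.708| = 32.128 + 52.708 = 84.836
9: |-0.693| + |3.274| = 0.693 + 3.274 = 3.967
10: |70.616| + |-31.195| = 70.616 + 31.195 = 101.811
11: |5.236| + |-22.419| = 5.236 + 22.419 = 27.655
Threshold 16: 9 (3.967) is within range.

9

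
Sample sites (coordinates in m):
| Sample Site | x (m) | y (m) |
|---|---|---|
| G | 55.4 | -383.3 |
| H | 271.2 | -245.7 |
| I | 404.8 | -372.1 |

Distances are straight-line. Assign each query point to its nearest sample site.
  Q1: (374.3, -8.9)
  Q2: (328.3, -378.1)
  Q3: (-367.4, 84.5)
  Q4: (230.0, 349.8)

Q1→H; Q2→I; Q3→G; Q4→H

Q1 at (374.3, -8.9):
  G: 491.8 m
  H: 258.3 m
  I: 364.5 m
  → nearest: H (258.3 m)
Q2 at (328.3, -378.1):
  G: 272.9 m
  H: 144.2 m
  I: 76.7 m
  → nearest: I (76.7 m)
Q3 at (-367.4, 84.5):
  G: 630.6 m
  H: 718.9 m
  I: 897.1 m
  → nearest: G (630.6 m)
Q4 at (230.0, 349.8):
  G: 753.6 m
  H: 596.9 m
  I: 742.8 m
  → nearest: H (596.9 m)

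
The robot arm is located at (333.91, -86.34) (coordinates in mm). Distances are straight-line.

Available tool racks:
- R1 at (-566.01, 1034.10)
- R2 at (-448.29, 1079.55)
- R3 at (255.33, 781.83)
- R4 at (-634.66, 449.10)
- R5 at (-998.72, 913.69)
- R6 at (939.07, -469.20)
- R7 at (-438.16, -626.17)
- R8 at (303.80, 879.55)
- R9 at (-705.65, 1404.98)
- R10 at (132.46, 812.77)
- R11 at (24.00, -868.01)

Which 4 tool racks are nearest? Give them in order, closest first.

Distances from (333.91, -86.34):
R1: √((-899.92)² + (1120.44)²) = √(809856.0064 + 1255385.7936) = 1437.09 mm
R2: √((-782.20)² + (1165.89)²) = √(611836.8400 + 1359299.4921) = 1403.97 mm
R3: √((-78.58)² + (868.17)²) = √(6174.8164 + 753719.1489) = 871.72 mm
R4: √((-968.57)² + (535.44)²) = √(938127.8449 + 286695.9936) = 1106.72 mm
R5: √((-1332.63)² + (1000.03)²) = √(1775902.7169 + 1000060.0009) = 1666.12 mm
R6: √((605.16)² + (-382.86)²) = √(366218.6256 + 146581.7796) = 716.10 mm
R7: √((-772.07)² + (-539.83)²) = √(596092.0849 + 291416.4289) = 942.08 mm
R8: √((-30.11)² + (965.89)²) = √(906.6121 + 932943.4921) = 966.36 mm
R9: √((-1039.56)² + (1491.32)²) = √(1080684.9936 + 2224035.3424) = 1817.89 mm
R10: √((-201.45)² + (899.11)²) = √(40582.1025 + 808398.7921) = 921.40 mm
R11: √((-309.91)² + (-781.67)²) = √(96044.2081 + 611007.9889) = 840.86 mm
Sorted: R6 (716.10 mm) < R11 (840.86 mm) < R3 (871.72 mm) < R10 (921.40 mm) < R7 (942.08 mm) < R8 (966.36 mm) < …

R6, R11, R3, R10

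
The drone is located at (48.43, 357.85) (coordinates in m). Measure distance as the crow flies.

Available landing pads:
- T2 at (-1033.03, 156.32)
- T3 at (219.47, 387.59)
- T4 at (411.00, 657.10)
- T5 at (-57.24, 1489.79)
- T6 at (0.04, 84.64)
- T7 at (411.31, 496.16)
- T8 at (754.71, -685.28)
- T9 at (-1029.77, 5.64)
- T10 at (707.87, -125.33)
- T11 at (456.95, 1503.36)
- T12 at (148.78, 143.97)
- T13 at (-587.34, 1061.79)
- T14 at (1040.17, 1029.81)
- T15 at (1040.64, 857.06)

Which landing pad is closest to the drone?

Distances from (48.43, 357.85):
T2: √((-1081.46)² + (-201.53)²) = √(1169555.7316 + 40614.3409) = 1100.08 m
T3: √((171.04)² + (29.74)²) = √(29254.6816 + 884.4676) = 173.61 m
T4: √((362.57)² + (299.25)²) = √(131457.0049 + 89550.5625) = 470.11 m
T5: √((-105.67)² + (1131.94)²) = √(11166.1489 + 1281288.1636) = 1136.86 m
T6: √((-48.39)² + (-273.21)²) = √(2341.5921 + 74643.7041) = 277.46 m
T7: √((362.88)² + (138.31)²) = √(131681.8944 + 19129.6561) = 388.34 m
T8: √((706.28)² + (-1043.13)²) = √(498831.4384 + 1088120.1969) = 1259.74 m
T9: √((-1078.20)² + (-352.21)²) = √(1162515.2400 + 124051.8841) = 1134.27 m
T10: √((659.44)² + (-483.18)²) = √(434861.1136 + 233462.9124) = 817.51 m
T11: √((408.52)² + (1145.51)²) = √(166888.5904 + 1312193.1601) = 1216.18 m
T12: √((100.35)² + (-213.88)²) = √(10070.1225 + 45744.6544) = 236.25 m
T13: √((-635.77)² + (703.94)²) = √(404203.4929 + 495531.5236) = 948.54 m
T14: √((991.74)² + (671.96)²) = √(983548.2276 + 451530.2416) = 1197.95 m
T15: √((992.21)² + (499.21)²) = √(984480.6841 + 249210.6241) = 1110.72 m
Minimum: T3 at 173.61 m.

T3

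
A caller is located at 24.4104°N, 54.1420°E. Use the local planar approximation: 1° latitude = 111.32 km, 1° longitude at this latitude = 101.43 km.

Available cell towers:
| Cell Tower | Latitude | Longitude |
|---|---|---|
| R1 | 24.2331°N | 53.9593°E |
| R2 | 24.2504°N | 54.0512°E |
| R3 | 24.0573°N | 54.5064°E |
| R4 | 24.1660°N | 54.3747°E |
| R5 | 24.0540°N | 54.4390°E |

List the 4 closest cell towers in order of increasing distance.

Distances from 24.4104°N, 54.1420°E:
R1: 27.0732 km
R2: 20.0514 km
R3: 53.9553 km
R4: 36.0179 km
R5: 49.8153 km
Sorted: R2 (20.0514 km) < R1 (27.0732 km) < R4 (36.0179 km) < R5 (49.8153 km) < R3 (53.9553 km)

R2, R1, R4, R5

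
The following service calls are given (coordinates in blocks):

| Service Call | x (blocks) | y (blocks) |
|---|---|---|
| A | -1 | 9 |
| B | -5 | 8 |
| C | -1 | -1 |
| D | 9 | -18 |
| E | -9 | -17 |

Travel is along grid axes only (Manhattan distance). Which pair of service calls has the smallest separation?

Pairwise distances:
A–B: |-4| + |-1| = 4 + 1 = 5 blocks
A–C: |0| + |-10| = 0 + 10 = 10 blocks
B–C: |4| + |-9| = 4 + 9 = 13 blocks
D–E: |-18| + |1| = 18 + 1 = 19 blocks
C–E: |-8| + |-16| = 8 + 16 = 24 blocks
C–D: |10| + |-17| = 10 + 17 = 27 blocks
B–E: |-4| + |-25| = 4 + 25 = 29 blocks
A–E: |-8| + |-26| = 8 + 26 = 34 blocks
A–D: |10| + |-27| = 10 + 27 = 37 blocks
B–D: |14| + |-26| = 14 + 26 = 40 blocks
Closest pair: A–B at 5 blocks.

A and B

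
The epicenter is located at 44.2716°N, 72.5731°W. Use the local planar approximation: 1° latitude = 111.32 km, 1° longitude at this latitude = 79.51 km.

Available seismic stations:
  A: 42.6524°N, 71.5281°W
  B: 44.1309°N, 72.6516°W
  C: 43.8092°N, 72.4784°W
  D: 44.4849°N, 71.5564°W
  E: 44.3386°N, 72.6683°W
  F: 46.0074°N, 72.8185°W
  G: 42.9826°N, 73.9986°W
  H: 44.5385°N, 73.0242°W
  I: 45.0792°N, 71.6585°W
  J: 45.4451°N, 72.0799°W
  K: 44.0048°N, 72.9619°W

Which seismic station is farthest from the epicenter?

A

Distances from 44.2716°N, 72.5731°W:
A: 198.4778 km
B: 16.8605 km
C: 52.0222 km
D: 84.2529 km
E: 10.6265 km
F: 194.2119 km
G: 182.8554 km
H: 46.5747 km
I: 115.6311 km
J: 136.3929 km
K: 42.8689 km
Maximum: A at 198.4778 km.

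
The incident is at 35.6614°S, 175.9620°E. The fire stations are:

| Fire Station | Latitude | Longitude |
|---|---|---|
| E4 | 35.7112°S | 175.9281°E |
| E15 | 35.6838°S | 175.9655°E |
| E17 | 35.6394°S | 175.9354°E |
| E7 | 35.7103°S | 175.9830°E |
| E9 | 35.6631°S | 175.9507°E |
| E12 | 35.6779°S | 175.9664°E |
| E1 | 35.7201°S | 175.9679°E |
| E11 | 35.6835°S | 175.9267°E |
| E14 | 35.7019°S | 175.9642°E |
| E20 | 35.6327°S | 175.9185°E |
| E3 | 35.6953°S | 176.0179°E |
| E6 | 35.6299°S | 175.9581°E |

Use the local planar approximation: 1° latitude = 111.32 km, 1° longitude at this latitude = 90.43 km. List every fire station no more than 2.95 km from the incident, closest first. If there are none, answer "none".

E9, E12, E15

Distances from 35.6614°S, 175.9620°E:
E4: √((-0.0498·111.32)² + (-0.0339·90.43)²) = √(30.733009 + 9.397762) = 6.3349 km
E15: √((-0.0224·111.32)² + (0.0035·90.43)²) = √(6.217881 + 0.100175) = 2.5136 km
E17: √((0.0220·111.32)² + (-0.0266·90.43)²) = √(5.997797 + 5.786132) = 3.4328 km
E7: √((-0.0489·111.32)² + (0.0210·90.43)²) = √(29.632215 + 3.606315) = 5.7653 km
E9: √((-0.0017·111.32)² + (-0.0113·90.43)²) = √(0.035813 + 1.044196) = 1.0392 km
E12: √((-0.0165·111.32)² + (0.0044·90.43)²) = √(3.373761 + 0.158318) = 1.8794 km
E1: √((-0.0587·111.32)² + (0.0059·90.43)²) = √(42.699481 + 0.284662) = 6.5562 km
E11: √((-0.0221·111.32)² + (-0.0353·90.43)²) = √(6.052446 + 10.190007) = 4.0302 km
E14: √((-0.0405·111.32)² + (0.0022·90.43)²) = √(20.326212 + 0.039580) = 4.5128 km
E20: √((0.0287·111.32)² + (-0.0435·90.43)²) = √(10.207284 + 15.474035) = 5.0677 km
E3: √((-0.0339·111.32)² + (0.0559·90.43)²) = √(14.241174 + 25.553399) = 6.3083 km
E6: √((0.0315·111.32)² + (-0.0039·90.43)²) = √(12.296103 + 0.124381) = 3.5243 km
Threshold 2.95 km: E9 (1.0392 km), E12 (1.8794 km), E15 (2.5136 km) are within range.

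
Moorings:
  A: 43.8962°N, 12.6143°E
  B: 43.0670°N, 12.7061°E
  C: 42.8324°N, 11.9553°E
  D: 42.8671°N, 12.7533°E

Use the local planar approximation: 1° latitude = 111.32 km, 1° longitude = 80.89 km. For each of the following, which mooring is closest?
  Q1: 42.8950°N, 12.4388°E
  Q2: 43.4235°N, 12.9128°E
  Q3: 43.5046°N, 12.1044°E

Q1 at 42.8950°N, 12.4388°E:
  A: √((1.0012·111.32)² + (0.1755·80.89)²) = √(12421.901386 + 201.531952) = 112.3541 km
  B: √((0.1720·111.32)² + (0.2673·80.89)²) = √(366.609141 + 467.506430) = 28.8811 km
  C: √((-0.0626·111.32)² + (-0.4835·80.89)²) = √(48.561832 + 1529.616739) = 39.7263 km
  D: √((-0.0279·111.32)² + (0.3145·80.89)²) = √(9.646168 + 647.188766) = 25.6288 km
  → nearest: D (25.6288 km)
Q2 at 43.4235°N, 12.9128°E:
  A: √((0.4727·111.32)² + (-0.2985·80.89)²) = √(2768.965852 + 583.013138) = 57.8963 km
  B: √((-0.3565·111.32)² + (-0.2067·80.89)²) = √(1574.945260 + 279.557163) = 43.0639 km
  C: √((-0.5911·111.32)² + (-0.9575·80.89)²) = √(4329.804765 + 5998.839412) = 101.6299 km
  D: √((-0.5564·111.32)² + (-0.1595·80.89)²) = √(3836.371341 + 166.460443) = 63.2679 km
  → nearest: B (43.0639 km)
Q3 at 43.5046°N, 12.1044°E:
  A: √((0.3916·111.32)² + (0.5099·80.89)²) = √(1900.341977 + 1701.216925) = 60.0130 km
  B: √((-0.4376·111.32)² + (0.6017·80.89)²) = √(2373.017943 + 2368.916178) = 68.8617 km
  C: √((-0.6722·111.32)² + (-0.1491·80.89)²) = √(5599.424737 + 145.460460) = 75.7950 km
  D: √((-0.6375·111.32)² + (0.6489·80.89)²) = √(5036.244122 + 2755.149815) = 88.2689 km
  → nearest: A (60.0130 km)

Q1→D; Q2→B; Q3→A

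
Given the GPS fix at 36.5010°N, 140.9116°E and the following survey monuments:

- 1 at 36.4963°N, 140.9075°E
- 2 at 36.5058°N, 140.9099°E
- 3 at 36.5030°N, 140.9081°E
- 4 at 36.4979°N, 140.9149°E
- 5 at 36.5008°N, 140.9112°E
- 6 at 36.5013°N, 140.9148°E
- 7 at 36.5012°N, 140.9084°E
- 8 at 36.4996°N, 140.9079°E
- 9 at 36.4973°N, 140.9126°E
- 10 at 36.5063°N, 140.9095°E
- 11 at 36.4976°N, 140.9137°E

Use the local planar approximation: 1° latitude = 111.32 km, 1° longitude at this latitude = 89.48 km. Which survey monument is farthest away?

1

Distances from 36.5010°N, 140.9116°E:
1: 0.6390 km
2: 0.5556 km
3: 0.3843 km
4: 0.4542 km
5: 0.0422 km
6: 0.2883 km
7: 0.2872 km
8: 0.3659 km
9: 0.4215 km
10: 0.6192 km
11: 0.4226 km
Maximum: 1 at 0.6390 km.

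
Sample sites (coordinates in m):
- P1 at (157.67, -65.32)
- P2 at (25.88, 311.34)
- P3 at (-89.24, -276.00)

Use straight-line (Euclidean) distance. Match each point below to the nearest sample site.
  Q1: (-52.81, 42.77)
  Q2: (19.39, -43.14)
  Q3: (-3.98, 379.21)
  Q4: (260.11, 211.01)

Q1 at (-52.81, 42.77):
  P1: 236.61 m
  P2: 279.86 m
  P3: 320.84 m
  → nearest: P1 (236.61 m)
Q2 at (19.39, -43.14):
  P1: 140.05 m
  P2: 354.54 m
  P3: 256.95 m
  → nearest: P1 (140.05 m)
Q3 at (-3.98, 379.21):
  P1: 473.01 m
  P2: 74.15 m
  P3: 660.73 m
  → nearest: P2 (74.15 m)
Q4 at (260.11, 211.01):
  P1: 294.71 m
  P2: 254.81 m
  P3: 599.35 m
  → nearest: P2 (254.81 m)

Q1→P1; Q2→P1; Q3→P2; Q4→P2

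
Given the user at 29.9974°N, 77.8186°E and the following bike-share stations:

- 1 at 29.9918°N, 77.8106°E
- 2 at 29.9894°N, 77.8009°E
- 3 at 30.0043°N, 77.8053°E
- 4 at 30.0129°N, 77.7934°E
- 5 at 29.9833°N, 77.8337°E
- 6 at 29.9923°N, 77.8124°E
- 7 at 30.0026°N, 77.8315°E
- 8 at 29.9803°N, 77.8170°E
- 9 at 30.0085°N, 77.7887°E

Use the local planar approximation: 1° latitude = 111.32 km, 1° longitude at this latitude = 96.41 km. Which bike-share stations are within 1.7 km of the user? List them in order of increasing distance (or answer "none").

Distances from 29.9974°N, 77.8186°E:
1: √((-0.0056·111.32)² + (-0.0080·96.41)²) = √(0.388618 + 0.594873) = 0.9917 km
2: √((-0.0080·111.32)² + (-0.0177·96.41)²) = √(0.793097 + 2.911995) = 1.9249 km
3: √((0.0069·111.32)² + (-0.0133·96.41)²) = √(0.589990 + 1.644173) = 1.4947 km
4: √((0.0155·111.32)² + (-0.0252·96.41)²) = √(2.977212 + 5.902626) = 2.9799 km
5: √((-0.0141·111.32)² + (0.0151·96.41)²) = √(2.463682 + 2.119327) = 2.1408 km
6: √((-0.0051·111.32)² + (-0.0062·96.41)²) = √(0.322320 + 0.357295) = 0.8244 km
7: √((0.0052·111.32)² + (0.0129·96.41)²) = √(0.335084 + 1.546762) = 1.3718 km
8: √((-0.0171·111.32)² + (-0.0016·96.41)²) = √(3.623586 + 0.023795) = 1.9098 km
9: √((0.0111·111.32)² + (-0.0299·96.41)²) = √(1.526836 + 8.309723) = 3.1363 km
Threshold 1.7 km: 6 (0.8244 km), 1 (0.9917 km), 7 (1.3718 km), 3 (1.4947 km) are within range.

6, 1, 7, 3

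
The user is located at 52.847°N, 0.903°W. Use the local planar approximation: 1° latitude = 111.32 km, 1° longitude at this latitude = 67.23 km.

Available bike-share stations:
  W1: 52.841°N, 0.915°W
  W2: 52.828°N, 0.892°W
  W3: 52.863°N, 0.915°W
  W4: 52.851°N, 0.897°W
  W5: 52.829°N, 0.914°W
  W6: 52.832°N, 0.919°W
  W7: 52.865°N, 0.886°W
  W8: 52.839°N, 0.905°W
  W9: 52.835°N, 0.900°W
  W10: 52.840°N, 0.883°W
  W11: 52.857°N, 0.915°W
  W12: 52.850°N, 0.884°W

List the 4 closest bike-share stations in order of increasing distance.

Distances from 52.847°N, 0.903°W:
W1: √((-0.006·111.32)² + (-0.012·67.23)²) = √(0.44612 + 0.65086) = 1.047 km
W2: √((-0.019·111.32)² + (0.011·67.23)²) = √(4.47356 + 0.54690) = 2.241 km
W3: √((0.016·111.32)² + (-0.012·67.23)²) = √(3.17239 + 0.65086) = 1.955 km
W4: √((0.004·111.32)² + (0.006·67.23)²) = √(0.19827 + 0.16272) = 0.601 km
W5: √((-0.018·111.32)² + (-0.011·67.23)²) = √(4.01505 + 0.54690) = 2.136 km
W6: √((-0.015·111.32)² + (-0.016·67.23)²) = √(2.78823 + 1.15709) = 1.986 km
W7: √((0.018·111.32)² + (0.017·67.23)²) = √(4.01505 + 1.30624) = 2.307 km
W8: √((-0.008·111.32)² + (-0.002·67.23)²) = √(0.79310 + 0.01808) = 0.901 km
W9: √((-0.012·111.32)² + (0.003·67.23)²) = √(1.78447 + 0.04068) = 1.351 km
W10: √((-0.007·111.32)² + (0.020·67.23)²) = √(0.60721 + 1.80795) = 1.554 km
W11: √((0.010·111.32)² + (-0.012·67.23)²) = √(1.23921 + 0.65086) = 1.375 km
W12: √((0.003·111.32)² + (0.019·67.23)²) = √(0.11153 + 1.63167) = 1.320 km
Sorted: W4 (0.601 km) < W8 (0.901 km) < W1 (1.047 km) < W12 (1.320 km) < W9 (1.351 km) < W11 (1.375 km) < …

W4, W8, W1, W12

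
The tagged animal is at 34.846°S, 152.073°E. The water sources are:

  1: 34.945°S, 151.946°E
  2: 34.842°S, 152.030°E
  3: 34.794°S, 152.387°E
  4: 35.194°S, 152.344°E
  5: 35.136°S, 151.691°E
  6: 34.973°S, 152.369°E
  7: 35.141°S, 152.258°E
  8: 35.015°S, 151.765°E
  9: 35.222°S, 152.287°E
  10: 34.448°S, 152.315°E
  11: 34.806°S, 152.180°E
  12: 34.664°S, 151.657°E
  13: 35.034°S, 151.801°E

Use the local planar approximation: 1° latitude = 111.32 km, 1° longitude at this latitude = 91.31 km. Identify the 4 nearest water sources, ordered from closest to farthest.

2, 11, 1, 3

Distances from 34.846°S, 152.073°E:
1: √((-0.099·111.32)² + (-0.127·91.31)²) = √(121.45539 + 134.47580) = 15.998 km
2: √((0.004·111.32)² + (-0.043·91.31)²) = √(0.19827 + 15.41607) = 3.951 km
3: √((0.052·111.32)² + (0.314·91.31)²) = √(33.50835 + 822.04574) = 29.250 km
4: √((-0.348·111.32)² + (0.271·91.31)²) = √(1500.73801 + 612.31552) = 45.968 km
5: √((-0.290·111.32)² + (-0.382·91.31)²) = √(1042.17918 + 1216.64370) = 47.527 km
6: √((-0.127·111.32)² + (0.296·91.31)²) = √(199.87286 + 730.49981) = 30.502 km
7: √((-0.295·111.32)² + (0.185·91.31)²) = √(1078.42619 + 285.35149) = 36.929 km
8: √((-0.169·111.32)² + (-0.308·91.31)²) = √(353.93198 + 790.93013) = 33.836 km
9: √((-0.376·111.32)² + (0.214·91.31)²) = √(1751.95152 + 381.82489) = 46.193 km
10: √((0.398·111.32)² + (0.242·91.31)²) = √(1962.96492 + 488.27829) = 49.510 km
11: √((0.040·111.32)² + (0.107·91.31)²) = √(19.82743 + 95.45622) = 10.737 km
12: √((0.182·111.32)² + (-0.416·91.31)²) = √(410.47732 + 1442.85719) = 43.050 km
13: √((-0.188·111.32)² + (-0.272·91.31)²) = √(437.98788 + 616.84279) = 32.478 km
Sorted: 2 (3.951 km) < 11 (10.737 km) < 1 (15.998 km) < 3 (29.250 km) < 6 (30.502 km) < 13 (32.478 km) < …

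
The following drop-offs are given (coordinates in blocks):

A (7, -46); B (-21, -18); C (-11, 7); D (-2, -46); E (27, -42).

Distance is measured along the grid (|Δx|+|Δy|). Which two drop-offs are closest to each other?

A and D

Pairwise distances:
A–B: 56 blocks
A–C: 71 blocks
A–D: 9 blocks
A–E: 24 blocks
B–C: 35 blocks
B–D: 47 blocks
B–E: 72 blocks
C–D: 62 blocks
C–E: 87 blocks
D–E: 33 blocks
Closest pair: A–D at 9 blocks.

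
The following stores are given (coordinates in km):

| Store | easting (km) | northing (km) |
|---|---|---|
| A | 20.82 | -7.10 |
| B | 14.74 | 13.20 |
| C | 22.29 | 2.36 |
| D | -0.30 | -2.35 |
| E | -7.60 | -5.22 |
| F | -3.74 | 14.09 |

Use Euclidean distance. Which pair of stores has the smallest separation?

D and E

Pairwise distances:
A–B: 21.19 km
A–C: 9.57 km
A–D: 21.65 km
A–E: 28.48 km
A–F: 32.44 km
B–C: 13.21 km
B–D: 21.63 km
B–E: 28.95 km
B–F: 18.50 km
C–D: 23.08 km
C–E: 30.84 km
C–F: 28.55 km
D–E: 7.84 km
D–F: 16.80 km
E–F: 19.69 km
Closest pair: D–E at 7.84 km.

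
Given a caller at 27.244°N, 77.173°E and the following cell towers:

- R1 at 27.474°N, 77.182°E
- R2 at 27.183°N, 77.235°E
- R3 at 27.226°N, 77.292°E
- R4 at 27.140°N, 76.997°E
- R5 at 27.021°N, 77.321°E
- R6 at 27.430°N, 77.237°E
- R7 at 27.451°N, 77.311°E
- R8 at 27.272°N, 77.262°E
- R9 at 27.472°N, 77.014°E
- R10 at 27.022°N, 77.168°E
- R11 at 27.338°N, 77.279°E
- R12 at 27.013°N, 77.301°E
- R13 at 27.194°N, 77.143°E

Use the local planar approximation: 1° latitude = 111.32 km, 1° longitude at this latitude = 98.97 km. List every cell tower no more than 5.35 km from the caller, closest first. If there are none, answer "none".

Distances from 27.244°N, 77.173°E:
R1: √((0.230·111.32)² + (0.009·98.97)²) = √(655.54433 + 0.79340) = 25.619 km
R2: √((-0.061·111.32)² + (0.062·98.97)²) = √(46.11116 + 37.65221) = 9.152 km
R3: √((-0.018·111.32)² + (0.119·98.97)²) = √(4.01505 + 138.70786) = 11.947 km
R4: √((-0.104·111.32)² + (-0.176·98.97)²) = √(134.03341 + 303.41181) = 20.915 km
R5: √((-0.223·111.32)² + (0.148·98.97)²) = √(616.24885 + 214.55101) = 28.824 km
R6: √((0.186·111.32)² + (0.064·98.97)²) = √(428.71856 + 40.12057) = 21.653 km
R7: √((0.207·111.32)² + (0.138·98.97)²) = √(530.99091 + 186.53714) = 26.787 km
R8: √((0.028·111.32)² + (0.089·98.97)²) = √(9.71544 + 77.58668) = 9.344 km
R9: √((0.228·111.32)² + (-0.159·98.97)²) = √(644.19313 + 247.62893) = 29.863 km
R10: √((-0.222·111.32)² + (-0.005·98.97)²) = √(610.73435 + 0.24488) = 24.718 km
R11: √((0.094·111.32)² + (0.106·98.97)²) = √(109.49697 + 110.05730) = 14.817 km
R12: √((-0.231·111.32)² + (0.128·98.97)²) = √(661.25711 + 160.48228) = 28.666 km
R13: √((-0.050·111.32)² + (-0.030·98.97)²) = √(30.98036 + 8.81555) = 6.308 km
Threshold 5.35 km: none within range.

none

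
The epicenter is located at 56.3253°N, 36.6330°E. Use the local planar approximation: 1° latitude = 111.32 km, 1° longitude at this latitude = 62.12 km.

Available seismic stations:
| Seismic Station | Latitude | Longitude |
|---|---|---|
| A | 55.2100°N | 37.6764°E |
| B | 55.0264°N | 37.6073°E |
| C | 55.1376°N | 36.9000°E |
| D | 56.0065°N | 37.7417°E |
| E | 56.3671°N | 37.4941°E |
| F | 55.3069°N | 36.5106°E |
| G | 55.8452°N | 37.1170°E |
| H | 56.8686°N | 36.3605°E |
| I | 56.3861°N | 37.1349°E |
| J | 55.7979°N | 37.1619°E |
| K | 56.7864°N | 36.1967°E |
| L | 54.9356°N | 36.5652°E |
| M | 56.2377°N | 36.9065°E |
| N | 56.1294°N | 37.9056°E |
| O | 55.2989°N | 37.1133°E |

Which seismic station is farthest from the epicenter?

B

Distances from 56.3253°N, 36.6330°E:
A: 140.0558 km
B: 156.7495 km
C: 133.2510 km
D: 77.4782 km
E: 53.6935 km
F: 113.6230 km
G: 61.3214 km
H: 62.8044 km
I: 31.9042 km
J: 67.2782 km
K: 58.0457 km
L: 154.7587 km
M: 19.5895 km
N: 82.0067 km
O: 118.0902 km
Maximum: B at 156.7495 km.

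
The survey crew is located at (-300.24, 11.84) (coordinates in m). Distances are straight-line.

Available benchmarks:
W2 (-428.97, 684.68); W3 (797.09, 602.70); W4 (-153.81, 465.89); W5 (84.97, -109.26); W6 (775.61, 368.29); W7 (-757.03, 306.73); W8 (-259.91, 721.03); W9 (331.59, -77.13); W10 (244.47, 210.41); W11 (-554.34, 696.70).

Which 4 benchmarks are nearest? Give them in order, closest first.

W5, W4, W7, W10

Distances from (-300.24, 11.84):
W2: √((-128.73)² + (672.84)²) = √(16571.4129 + 452713.6656) = 685.04 m
W3: √((1097.33)² + (590.86)²) = √(1204133.1289 + 349115.5396) = 1246.29 m
W4: √((146.43)² + (454.05)²) = √(21441.7449 + 206161.4025) = 477.08 m
W5: √((385.21)² + (-121.10)²) = √(148386.7441 + 14665.2100) = 403.80 m
W6: √((1075.85)² + (356.45)²) = √(1157453.2225 + 127056.6025) = 1133.36 m
W7: √((-456.79)² + (294.89)²) = √(208657.1041 + 86960.1121) = 543.71 m
W8: √((40.33)² + (709.19)²) = √(1626.5089 + 502950.4561) = 710.34 m
W9: √((631.83)² + (-88.97)²) = √(399209.1489 + 7915.6609) = 638.06 m
W10: √((544.71)² + (198.57)²) = √(296708.9841 + 39430.0449) = 579.77 m
W11: √((-254.10)² + (684.86)²) = √(64566.8100 + 469033.2196) = 730.48 m
Sorted: W5 (403.80 m) < W4 (477.08 m) < W7 (543.71 m) < W10 (579.77 m) < W9 (638.06 m) < W2 (685.04 m) < …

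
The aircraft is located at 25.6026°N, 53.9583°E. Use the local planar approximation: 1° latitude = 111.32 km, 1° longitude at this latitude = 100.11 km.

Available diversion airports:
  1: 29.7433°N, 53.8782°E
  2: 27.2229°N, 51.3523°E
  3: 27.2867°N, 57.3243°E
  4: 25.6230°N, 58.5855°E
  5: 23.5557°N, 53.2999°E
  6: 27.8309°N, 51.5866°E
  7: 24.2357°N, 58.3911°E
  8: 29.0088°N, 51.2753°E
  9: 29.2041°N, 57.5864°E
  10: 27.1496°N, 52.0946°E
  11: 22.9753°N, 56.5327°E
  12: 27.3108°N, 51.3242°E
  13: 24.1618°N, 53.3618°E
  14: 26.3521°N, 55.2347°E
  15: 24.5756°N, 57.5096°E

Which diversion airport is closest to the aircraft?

14

Distances from 25.6026°N, 53.9583°E:
1: √((4.1407·111.32)² + (-0.0801·100.11)²) = √(212468.194809 + 64.301330) = 461.0125 km
2: √((1.6203·111.32)² + (-2.6060·100.11)²) = √(32533.984792 + 68061.849366) = 317.1685 km
3: √((1.6841·111.32)² + (3.3660·100.11)²) = √(35146.505175 + 113548.956124) = 385.6105 km
4: √((0.0204·111.32)² + (4.6272·100.11)²) = √(5.157114 + 214581.099029) = 463.2346 km
5: √((-2.0469·111.32)² + (-0.6584·100.11)²) = √(51920.593395 + 4344.447638) = 237.2025 km
6: √((2.2283·111.32)² + (-2.3717·100.11)²) = √(61530.963531 + 56373.426102) = 343.3721 km
7: √((-1.3669·111.32)² + (4.4328·100.11)²) = √(23153.672302 + 196929.689910) = 469.1304 km
8: √((3.4062·111.32)² + (-2.6830·100.11)²) = √(143776.095222 + 72143.343860) = 464.6713 km
9: √((3.6015·111.32)² + (3.6281·100.11)²) = √(160736.028524 + 131920.843785) = 540.9777 km
10: √((1.5470·111.32)² + (-1.8637·100.11)²) = √(29656.986721 + 34810.233237) = 253.9040 km
11: √((-2.6273·111.32)² + (2.5744·100.11)²) = √(85539.306899 + 66421.239571) = 389.8212 km
12: √((1.7082·111.32)² + (-2.6341·100.11)²) = √(36159.617714 + 69537.558677) = 325.1110 km
13: √((-1.4408·111.32)² + (-0.5965·100.11)²) = √(25724.905908 + 3565.954675) = 171.1457 km
14: √((0.7495·111.32)² + (1.2764·100.11)²) = √(6961.289091 + 16327.831646) = 152.6077 km
15: √((-1.0270·111.32)² + (3.5513·100.11)²) = √(13070.351961 + 126394.927599) = 373.4505 km
Minimum: 14 at 152.6077 km.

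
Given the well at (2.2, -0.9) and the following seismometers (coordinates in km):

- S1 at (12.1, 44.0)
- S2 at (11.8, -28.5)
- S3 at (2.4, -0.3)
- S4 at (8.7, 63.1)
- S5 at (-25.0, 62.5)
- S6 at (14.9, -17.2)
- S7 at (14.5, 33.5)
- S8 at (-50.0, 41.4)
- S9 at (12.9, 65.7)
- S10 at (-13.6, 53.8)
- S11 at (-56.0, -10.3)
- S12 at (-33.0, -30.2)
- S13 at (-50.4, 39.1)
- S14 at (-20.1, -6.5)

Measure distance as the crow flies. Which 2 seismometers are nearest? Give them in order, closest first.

S3, S6

Distances from (2.2, -0.9):
S1: √((9.9)² + (44.9)²) = √(98.010 + 2016.010) = 46.0 km
S2: √((9.6)² + (-27.6)²) = √(92.160 + 761.760) = 29.2 km
S3: √((0.2)² + (0.6)²) = √(0.040 + 0.360) = 0.6 km
S4: √((6.5)² + (64.0)²) = √(42.250 + 4096.000) = 64.3 km
S5: √((-27.2)² + (63.4)²) = √(739.840 + 4019.560) = 69.0 km
S6: √((12.7)² + (-16.3)²) = √(161.290 + 265.690) = 20.7 km
S7: √((12.3)² + (34.4)²) = √(151.290 + 1183.360) = 36.5 km
S8: √((-52.2)² + (42.3)²) = √(2724.840 + 1789.290) = 67.2 km
S9: √((10.7)² + (66.6)²) = √(114.490 + 4435.560) = 67.5 km
S10: √((-15.8)² + (54.7)²) = √(249.640 + 2992.090) = 56.9 km
S11: √((-58.2)² + (-9.4)²) = √(3387.240 + 88.360) = 59.0 km
S12: √((-35.2)² + (-29.3)²) = √(1239.040 + 858.490) = 45.8 km
S13: √((-52.6)² + (40.0)²) = √(2766.760 + 1600.000) = 66.1 km
S14: √((-22.3)² + (-5.6)²) = √(497.290 + 31.360) = 23.0 km
Sorted: S3 (0.6 km) < S6 (20.7 km) < S14 (23.0 km) < S2 (29.2 km) < …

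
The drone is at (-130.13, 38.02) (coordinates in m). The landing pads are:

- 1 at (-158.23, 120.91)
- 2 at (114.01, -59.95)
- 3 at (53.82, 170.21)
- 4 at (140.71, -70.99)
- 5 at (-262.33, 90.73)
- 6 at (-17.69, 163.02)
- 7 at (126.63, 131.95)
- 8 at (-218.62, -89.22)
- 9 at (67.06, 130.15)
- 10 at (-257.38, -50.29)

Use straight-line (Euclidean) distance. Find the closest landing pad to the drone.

Distances from (-130.13, 38.02):
1: √((-28.10)² + (82.89)²) = √(789.6100 + 6870.7521) = 87.52 m
2: √((244.14)² + (-97.97)²) = √(59604.3396 + 9598.1209) = 263.06 m
3: √((183.95)² + (132.19)²) = √(33837.6025 + 17474.1961) = 226.52 m
4: √((270.84)² + (-109.01)²) = √(73354.3056 + 11883.1801) = 291.95 m
5: √((-132.20)² + (52.71)²) = √(17476.8400 + 2778.3441) = 142.32 m
6: √((112.44)² + (125.00)²) = √(12642.7536 + 15625.0000) = 168.13 m
7: √((256.76)² + (93.93)²) = √(65925.6976 + 8822.8449) = 273.40 m
8: √((-88.49)² + (-127.24)²) = √(7830.4801 + 16190.0176) = 154.99 m
9: √((197.19)² + (92.13)²) = √(38883.8961 + 8487.9369) = 217.65 m
10: √((-127.25)² + (-88.31)²) = √(16192.5625 + 7798.6561) = 154.89 m
Minimum: 1 at 87.52 m.

1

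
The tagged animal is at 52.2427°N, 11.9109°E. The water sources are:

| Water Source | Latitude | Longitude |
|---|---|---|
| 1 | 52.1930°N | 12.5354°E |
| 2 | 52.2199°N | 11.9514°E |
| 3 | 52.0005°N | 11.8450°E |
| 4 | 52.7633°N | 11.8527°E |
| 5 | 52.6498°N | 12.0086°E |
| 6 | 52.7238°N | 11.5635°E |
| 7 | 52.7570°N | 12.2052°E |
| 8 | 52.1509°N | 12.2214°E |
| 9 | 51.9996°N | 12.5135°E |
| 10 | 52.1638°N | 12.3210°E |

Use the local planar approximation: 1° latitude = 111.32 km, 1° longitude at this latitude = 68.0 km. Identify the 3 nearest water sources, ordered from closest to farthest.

Distances from 52.2427°N, 11.9109°E:
1: √((-0.0497·111.32)² + (0.6245·68.0)²) = √(30.609707 + 1803.361156) = 42.8249 km
2: √((-0.0228·111.32)² + (0.0405·68.0)²) = √(6.441931 + 7.584516) = 3.7452 km
3: √((-0.2422·111.32)² + (-0.0659·68.0)²) = √(726.933483 + 20.081153) = 27.3316 km
4: √((0.5206·111.32)² + (-0.0582·68.0)²) = √(3358.572463 + 15.662598) = 58.0882 km
5: √((0.4071·111.32)² + (0.0977·68.0)²) = √(2053.754841 + 44.137421) = 45.8028 km
6: √((0.4811·111.32)² + (-0.3474·68.0)²) = √(2868.250706 + 558.055578) = 58.5347 km
7: √((0.5143·111.32)² + (0.2943·68.0)²) = √(3277.777306 + 400.496154) = 60.6488 km
8: √((-0.0918·111.32)² + (0.3105·68.0)²) = √(104.431558 + 445.800996) = 23.4570 km
9: √((-0.2431·111.32)² + (0.6026·68.0)²) = √(732.345999 + 1679.098138) = 49.1065 km
10: √((-0.0789·111.32)² + (0.4101·68.0)²) = √(77.143689 + 777.673614) = 29.2373 km
Sorted: 2 (3.7452 km) < 8 (23.4570 km) < 3 (27.3316 km) < 10 (29.2373 km) < 1 (42.8249 km) < …

2, 8, 3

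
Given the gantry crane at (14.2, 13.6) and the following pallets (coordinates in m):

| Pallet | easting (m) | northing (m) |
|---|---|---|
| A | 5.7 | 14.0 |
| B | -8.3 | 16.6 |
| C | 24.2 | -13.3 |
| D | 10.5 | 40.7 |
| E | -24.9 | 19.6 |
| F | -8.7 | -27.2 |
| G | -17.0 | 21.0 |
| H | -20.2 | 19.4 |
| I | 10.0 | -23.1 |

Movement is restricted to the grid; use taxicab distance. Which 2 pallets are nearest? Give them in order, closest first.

Distances from (14.2, 13.6):
A: |-8.5| + |0.4| = 8.5 + 0.4 = 8.9 m
B: |-22.5| + |3.0| = 22.5 + 3.0 = 25.5 m
C: |10.0| + |-26.9| = 10.0 + 26.9 = 36.9 m
D: |-3.7| + |27.1| = 3.7 + 27.1 = 30.8 m
E: |-39.1| + |6.0| = 39.1 + 6.0 = 45.1 m
F: |-22.9| + |-40.8| = 22.9 + 40.8 = 63.7 m
G: |-31.2| + |7.4| = 31.2 + 7.4 = 38.6 m
H: |-34.4| + |5.8| = 34.4 + 5.8 = 40.2 m
I: |-4.2| + |-36.7| = 4.2 + 36.7 = 40.9 m
Sorted: A (8.9 m) < B (25.5 m) < D (30.8 m) < C (36.9 m) < …

A, B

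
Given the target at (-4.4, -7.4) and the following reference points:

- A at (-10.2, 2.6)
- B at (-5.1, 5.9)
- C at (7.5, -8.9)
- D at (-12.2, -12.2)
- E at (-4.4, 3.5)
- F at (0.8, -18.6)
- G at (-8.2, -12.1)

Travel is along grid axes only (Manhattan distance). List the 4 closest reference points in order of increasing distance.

Distances from (-4.4, -7.4):
A: |-5.8| + |10.0| = 5.8 + 10.0 = 15.8
B: |-0.7| + |13.3| = 0.7 + 13.3 = 14.0
C: |11.9| + |-1.5| = 11.9 + 1.5 = 13.4
D: |-7.8| + |-4.8| = 7.8 + 4.8 = 12.6
E: |0.0| + |10.9| = 0.0 + 10.9 = 10.9
F: |5.2| + |-11.2| = 5.2 + 11.2 = 16.4
G: |-3.8| + |-4.7| = 3.8 + 4.7 = 8.5
Sorted: G (8.5) < E (10.9) < D (12.6) < C (13.4) < B (14.0) < A (15.8) < …

G, E, D, C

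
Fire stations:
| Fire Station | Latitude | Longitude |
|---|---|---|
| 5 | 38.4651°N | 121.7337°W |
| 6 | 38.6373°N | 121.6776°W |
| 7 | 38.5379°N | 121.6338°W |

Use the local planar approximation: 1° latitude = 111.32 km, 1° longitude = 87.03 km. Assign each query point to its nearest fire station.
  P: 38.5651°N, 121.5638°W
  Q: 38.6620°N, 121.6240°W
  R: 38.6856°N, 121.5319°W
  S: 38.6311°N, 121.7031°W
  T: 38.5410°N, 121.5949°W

P at 38.5651°N, 121.5638°W:
  5: √((-0.1000·111.32)² + (-0.1699·87.03)²) = √(123.921424 + 218.637536) = 18.5083 km
  6: √((0.0722·111.32)² + (-0.1138·87.03)²) = √(64.598256 + 98.089493) = 12.7549 km
  7: √((-0.0272·111.32)² + (-0.0700·87.03)²) = √(9.168203 + 37.113682) = 6.8031 km
  → nearest: 7 (6.8031 km)
Q at 38.6620°N, 121.6240°W:
  5: √((-0.1969·111.32)² + (-0.1097·87.03)²) = √(480.438528 + 91.148856) = 23.9079 km
  6: √((-0.0247·111.32)² + (-0.0536·87.03)²) = √(7.560322 + 21.760434) = 5.4149 km
  7: √((-0.1241·111.32)² + (-0.0098·87.03)²) = √(190.849031 + 0.727428) = 13.8411 km
  → nearest: 6 (5.4149 km)
R at 38.6856°N, 121.5319°W:
  5: √((-0.2205·111.32)² + (-0.2018·87.03)²) = √(602.509062 + 308.446816) = 30.1820 km
  6: √((-0.0483·111.32)² + (-0.1457·87.03)²) = √(28.909505 + 160.789273) = 13.7731 km
  7: √((-0.1477·111.32)² + (-0.1019·87.03)²) = √(270.338180 + 78.647756) = 18.6812 km
  → nearest: 6 (13.7731 km)
S at 38.6311°N, 121.7031°W:
  5: √((-0.1660·111.32)² + (-0.0306·87.03)²) = √(341.477876 + 7.092197) = 18.6700 km
  6: √((0.0062·111.32)² + (0.0255·87.03)²) = √(0.476354 + 4.925137) = 2.3241 km
  7: √((-0.0932·111.32)² + (0.0693·87.03)²) = √(107.641123 + 36.375120) = 12.0007 km
  → nearest: 6 (2.3241 km)
T at 38.5410°N, 121.5949°W:
  5: √((-0.0759·111.32)² + (-0.1388·87.03)²) = √(71.388778 + 145.920698) = 14.7414 km
  6: √((0.0963·111.32)² + (-0.0827·87.03)²) = √(114.920887 + 51.802293) = 12.9121 km
  7: √((-0.0031·111.32)² + (-0.0389·87.03)²) = √(0.119088 + 11.461387) = 3.4030 km
  → nearest: 7 (3.4030 km)

P→7; Q→6; R→6; S→6; T→7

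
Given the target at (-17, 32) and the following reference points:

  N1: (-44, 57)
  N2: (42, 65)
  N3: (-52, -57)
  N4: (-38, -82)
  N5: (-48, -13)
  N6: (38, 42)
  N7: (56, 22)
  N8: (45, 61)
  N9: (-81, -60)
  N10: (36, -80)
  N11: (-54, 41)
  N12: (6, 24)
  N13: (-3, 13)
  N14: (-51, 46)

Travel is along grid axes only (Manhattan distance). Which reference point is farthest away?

Distances from (-17, 32):
N1: |-27| + |25| = 27 + 25 = 52
N2: |59| + |33| = 59 + 33 = 92
N3: |-35| + |-89| = 35 + 89 = 124
N4: |-21| + |-114| = 21 + 114 = 135
N5: |-31| + |-45| = 31 + 45 = 76
N6: |55| + |10| = 55 + 10 = 65
N7: |73| + |-10| = 73 + 10 = 83
N8: |62| + |29| = 62 + 29 = 91
N9: |-64| + |-92| = 64 + 92 = 156
N10: |53| + |-112| = 53 + 112 = 165
N11: |-37| + |9| = 37 + 9 = 46
N12: |23| + |-8| = 23 + 8 = 31
N13: |14| + |-19| = 14 + 19 = 33
N14: |-34| + |14| = 34 + 14 = 48
Maximum: N10 at 165.

N10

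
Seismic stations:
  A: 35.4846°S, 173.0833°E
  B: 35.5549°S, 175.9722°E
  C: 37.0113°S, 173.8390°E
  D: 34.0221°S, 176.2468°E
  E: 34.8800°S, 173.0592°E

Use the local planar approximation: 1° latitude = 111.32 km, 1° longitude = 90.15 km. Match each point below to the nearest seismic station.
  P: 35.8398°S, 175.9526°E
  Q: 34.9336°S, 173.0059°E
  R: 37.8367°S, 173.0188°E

P→B; Q→E; R→C

P at 35.8398°S, 175.9526°E:
  A: √((0.3552·111.32)² + (-2.8693·90.15)²) = √(1563.479926 + 66908.821236) = 261.6721 km
  B: √((0.2849·111.32)² + (0.0196·90.15)²) = √(1005.845538 + 3.122077) = 31.7643 km
  C: √((-1.1715·111.32)² + (-2.1136·90.15)²) = √(17007.128034 + 36305.887924) = 230.8961 km
  D: √((1.8177·111.32)² + (0.2942·90.15)²) = √(40944.051024 + 703.423380) = 204.0771 km
  E: √((0.9598·111.32)² + (-2.8934·90.15)²) = √(11415.840349 + 68037.510817) = 281.8747 km
  → nearest: B (31.7643 km)
Q at 34.9336°S, 173.0059°E:
  A: √((-0.5510·111.32)² + (0.0774·90.15)²) = √(3762.266825 + 48.687041) = 61.7329 km
  B: √((-0.6213·111.32)² + (2.9663·90.15)²) = √(4783.536615 + 71509.148329) = 276.2113 km
  C: √((-2.0777·111.32)² + (0.8331·90.15)²) = √(53494.862415 + 5640.605559) = 243.1779 km
  D: √((0.9115·111.32)² + (3.2409·90.15)²) = √(10295.791553 + 85361.634774) = 309.2853 km
  E: √((0.0536·111.32)² + (0.0533·90.15)²) = √(35.602129 + 23.087977) = 7.6609 km
  → nearest: E (7.6609 km)
R at 37.8367°S, 173.0188°E:
  A: √((2.3521·111.32)² + (0.0645·90.15)²) = √(68557.971499 + 33.810445) = 261.9003 km
  B: √((2.2818·111.32)² + (2.9534·90.15)²) = √(64521.067908 + 70888.535326) = 367.9804 km
  C: √((0.8254·111.32)² + (0.8202·90.15)²) = √(8442.582718 + 5467.275917) = 117.9401 km
  D: √((3.8146·111.32)² + (3.2280·90.15)²) = √(180320.209886 + 84683.444418) = 514.7851 km
  E: √((2.9567·111.32)² + (0.0404·90.15)²) = √(108333.036908 + 13.264601) = 329.1600 km
  → nearest: C (117.9401 km)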